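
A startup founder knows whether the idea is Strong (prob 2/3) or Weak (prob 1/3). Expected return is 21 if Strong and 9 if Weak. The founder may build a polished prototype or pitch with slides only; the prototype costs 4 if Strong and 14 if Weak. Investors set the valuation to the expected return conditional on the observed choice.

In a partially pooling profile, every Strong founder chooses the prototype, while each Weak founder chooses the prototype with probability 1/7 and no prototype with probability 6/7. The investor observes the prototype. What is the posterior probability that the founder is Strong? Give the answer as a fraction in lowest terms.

14/15

P(the prototype) = (2/3)·1 + (1/3)·(1/7) = 5/7.
By Bayes' rule, P(Strong | the prototype) = (2/3) / (5/7) = 14/15.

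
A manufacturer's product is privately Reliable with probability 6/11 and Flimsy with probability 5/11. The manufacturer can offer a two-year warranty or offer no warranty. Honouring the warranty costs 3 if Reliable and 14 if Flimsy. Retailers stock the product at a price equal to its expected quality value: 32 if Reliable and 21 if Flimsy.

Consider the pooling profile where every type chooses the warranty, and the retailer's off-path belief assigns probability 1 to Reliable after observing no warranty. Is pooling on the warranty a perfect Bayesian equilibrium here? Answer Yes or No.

On path, the retailer holds the prior and pays 6/11·32 + 5/11·21 = 27. Off path (no warranty), believing Reliable, it pays 32.
Reliable: the warranty nets 27 − 3 = 24; no warranty nets 32. Reliable would deviate.
Flimsy: the warranty nets 27 − 14 = 13; no warranty nets 32. Flimsy would deviate.
A type deviates, so pooling fails.

No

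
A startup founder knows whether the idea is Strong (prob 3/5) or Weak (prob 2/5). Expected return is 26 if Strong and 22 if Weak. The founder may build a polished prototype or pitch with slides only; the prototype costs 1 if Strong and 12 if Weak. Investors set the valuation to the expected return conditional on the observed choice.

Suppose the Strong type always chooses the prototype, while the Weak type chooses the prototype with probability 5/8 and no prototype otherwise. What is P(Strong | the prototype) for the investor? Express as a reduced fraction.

12/17

P(the prototype) = (3/5)·1 + (2/5)·(5/8) = 17/20.
By Bayes' rule, P(Strong | the prototype) = (3/5) / (17/20) = 12/17.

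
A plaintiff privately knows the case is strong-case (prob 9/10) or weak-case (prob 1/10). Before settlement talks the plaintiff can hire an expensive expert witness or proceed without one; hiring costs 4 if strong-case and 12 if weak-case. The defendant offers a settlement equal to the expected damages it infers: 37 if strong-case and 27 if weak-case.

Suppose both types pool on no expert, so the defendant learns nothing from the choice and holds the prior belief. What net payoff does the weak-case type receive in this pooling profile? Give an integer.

Pooled settlement = 9/10·37 + 1/10·27 = 36.
weak-case pays no cost for no expert, so net payoff = 36.

36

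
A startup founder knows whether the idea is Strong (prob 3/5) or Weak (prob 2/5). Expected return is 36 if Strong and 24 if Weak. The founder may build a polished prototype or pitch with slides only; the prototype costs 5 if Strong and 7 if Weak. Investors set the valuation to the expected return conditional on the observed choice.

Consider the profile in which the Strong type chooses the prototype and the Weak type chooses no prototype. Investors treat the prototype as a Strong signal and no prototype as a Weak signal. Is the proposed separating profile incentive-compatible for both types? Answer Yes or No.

No

Under these beliefs, the prototype earns valuation 36 and no prototype earns valuation 24.
Strong: the prototype nets 36 − 5 = 31; no prototype nets 24. Strong prefers the prototype.
Weak: the prototype nets 36 − 7 = 29; no prototype nets 24. Weak would deviate to the prototype.
Weak has a profitable deviation, so the profile is not an equilibrium.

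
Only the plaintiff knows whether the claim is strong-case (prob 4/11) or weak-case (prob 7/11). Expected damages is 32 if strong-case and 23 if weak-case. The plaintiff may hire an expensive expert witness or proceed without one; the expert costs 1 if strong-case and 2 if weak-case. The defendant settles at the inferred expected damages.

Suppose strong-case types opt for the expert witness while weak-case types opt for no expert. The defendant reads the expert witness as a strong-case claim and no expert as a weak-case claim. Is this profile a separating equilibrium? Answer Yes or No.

No

Under these beliefs, the expert witness earns settlement 32 and no expert earns settlement 23.
strong-case: the expert witness nets 32 − 1 = 31; no expert nets 23. strong-case prefers the expert witness.
weak-case: the expert witness nets 32 − 2 = 30; no expert nets 23. weak-case would deviate to the expert witness.
weak-case has a profitable deviation, so the profile is not an equilibrium.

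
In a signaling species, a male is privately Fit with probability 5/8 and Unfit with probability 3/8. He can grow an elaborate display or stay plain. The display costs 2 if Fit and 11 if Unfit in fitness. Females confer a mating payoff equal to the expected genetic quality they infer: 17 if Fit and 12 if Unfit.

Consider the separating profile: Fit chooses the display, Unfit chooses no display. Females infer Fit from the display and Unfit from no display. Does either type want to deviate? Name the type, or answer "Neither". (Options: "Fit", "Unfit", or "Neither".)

Neither

The display pays 17; no display pays 12.
Fit: assigned the display, nets 17 − 2 = 15; deviating to no display nets 12.
Unfit: assigned no display, nets 12; deviating to the display nets 17 − 11 = 6.
Both types strictly prefer their assigned action; no profitable deviation.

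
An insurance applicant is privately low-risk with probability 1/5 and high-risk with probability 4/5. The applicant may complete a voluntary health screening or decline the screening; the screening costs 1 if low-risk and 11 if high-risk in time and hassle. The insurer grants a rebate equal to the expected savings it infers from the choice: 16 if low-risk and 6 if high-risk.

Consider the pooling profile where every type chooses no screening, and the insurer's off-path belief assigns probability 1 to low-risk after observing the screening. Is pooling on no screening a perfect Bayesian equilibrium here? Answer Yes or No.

No

On path, the insurer holds the prior and pays 1/5·16 + 4/5·6 = 8. Off path (the screening), believing low-risk, it pays 16.
low-risk: no screening nets 8; the screening nets 16 − 1 = 15. low-risk would deviate.
high-risk: no screening nets 8; the screening nets 16 − 11 = 5. high-risk stays.
A type deviates, so pooling fails.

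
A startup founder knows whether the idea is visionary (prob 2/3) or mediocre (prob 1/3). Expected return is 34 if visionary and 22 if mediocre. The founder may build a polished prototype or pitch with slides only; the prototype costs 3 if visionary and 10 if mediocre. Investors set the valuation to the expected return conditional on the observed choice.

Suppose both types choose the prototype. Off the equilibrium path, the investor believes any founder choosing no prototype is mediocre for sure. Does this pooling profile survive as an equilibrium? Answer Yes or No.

On path, the investor holds the prior and pays 2/3·34 + 1/3·22 = 30. Off path (no prototype), believing mediocre, it pays 22.
visionary: the prototype nets 30 − 3 = 27; no prototype nets 22. visionary stays.
mediocre: the prototype nets 30 − 10 = 20; no prototype nets 22. mediocre would deviate.
A type deviates, so pooling fails.

No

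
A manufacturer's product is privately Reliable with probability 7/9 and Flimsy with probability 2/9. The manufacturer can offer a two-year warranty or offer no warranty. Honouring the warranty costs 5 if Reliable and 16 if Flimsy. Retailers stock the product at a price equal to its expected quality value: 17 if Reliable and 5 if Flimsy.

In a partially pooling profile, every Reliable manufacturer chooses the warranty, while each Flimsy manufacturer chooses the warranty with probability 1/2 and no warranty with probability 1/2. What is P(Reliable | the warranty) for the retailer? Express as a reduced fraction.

7/8

P(the warranty) = (7/9)·1 + (2/9)·(1/2) = 8/9.
By Bayes' rule, P(Reliable | the warranty) = (7/9) / (8/9) = 7/8.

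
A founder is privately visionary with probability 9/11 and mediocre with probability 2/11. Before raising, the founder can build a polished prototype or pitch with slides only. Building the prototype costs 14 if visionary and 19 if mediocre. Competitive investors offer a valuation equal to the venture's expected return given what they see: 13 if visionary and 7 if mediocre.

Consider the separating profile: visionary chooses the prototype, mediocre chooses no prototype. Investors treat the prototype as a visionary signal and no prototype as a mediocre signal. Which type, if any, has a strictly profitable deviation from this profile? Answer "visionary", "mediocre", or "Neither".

The prototype pays 13; no prototype pays 7.
visionary: assigned the prototype, nets 13 − 14 = -1; deviating to no prototype nets 7.
mediocre: assigned no prototype, nets 7; deviating to the prototype nets 13 − 19 = -6.
The visionary type gains 8 by deviating.

visionary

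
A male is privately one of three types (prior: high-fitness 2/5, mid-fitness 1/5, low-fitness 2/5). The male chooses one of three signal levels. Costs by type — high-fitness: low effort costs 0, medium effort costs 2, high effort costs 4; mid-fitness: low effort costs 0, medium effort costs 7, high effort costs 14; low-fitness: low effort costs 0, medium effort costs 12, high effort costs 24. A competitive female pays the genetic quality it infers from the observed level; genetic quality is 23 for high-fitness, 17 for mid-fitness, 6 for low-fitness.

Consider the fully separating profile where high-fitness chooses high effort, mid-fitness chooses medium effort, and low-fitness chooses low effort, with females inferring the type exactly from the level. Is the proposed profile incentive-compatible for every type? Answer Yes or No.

Yes

Separating mating payoffs: high effort → 23, medium effort → 17, low effort → 6.
high-fitness (assigned high effort): low effort: 6 − 0 = 6; medium effort: 17 − 2 = 15; high effort: 23 − 4 = 19. high-fitness stays.
mid-fitness (assigned medium effort): low effort: 6 − 0 = 6; medium effort: 17 − 7 = 10; high effort: 23 − 14 = 9. mid-fitness stays.
low-fitness (assigned low effort): low effort: 6 − 0 = 6; medium effort: 17 − 12 = 5; high effort: 23 − 24 = -1. low-fitness stays.
Every type prefers its assigned level; separation holds.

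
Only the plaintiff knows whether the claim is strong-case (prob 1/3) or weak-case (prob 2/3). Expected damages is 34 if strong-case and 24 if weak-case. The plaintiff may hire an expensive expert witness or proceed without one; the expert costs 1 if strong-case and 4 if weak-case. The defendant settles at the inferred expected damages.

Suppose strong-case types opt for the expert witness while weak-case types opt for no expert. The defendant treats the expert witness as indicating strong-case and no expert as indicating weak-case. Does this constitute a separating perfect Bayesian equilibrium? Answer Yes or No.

No

Under these beliefs, the expert witness earns settlement 34 and no expert earns settlement 24.
strong-case: the expert witness nets 34 − 1 = 33; no expert nets 24. strong-case prefers the expert witness.
weak-case: the expert witness nets 34 − 4 = 30; no expert nets 24. weak-case would deviate to the expert witness.
weak-case has a profitable deviation, so the profile is not an equilibrium.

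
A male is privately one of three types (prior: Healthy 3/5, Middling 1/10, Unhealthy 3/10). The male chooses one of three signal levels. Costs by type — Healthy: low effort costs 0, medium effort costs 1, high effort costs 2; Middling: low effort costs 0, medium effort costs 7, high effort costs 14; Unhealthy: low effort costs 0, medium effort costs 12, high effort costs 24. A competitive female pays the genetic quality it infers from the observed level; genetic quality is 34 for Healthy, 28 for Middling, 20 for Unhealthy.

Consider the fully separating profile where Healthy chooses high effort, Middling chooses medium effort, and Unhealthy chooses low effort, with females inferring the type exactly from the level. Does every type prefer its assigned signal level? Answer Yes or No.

Separating mating payoffs: high effort → 34, medium effort → 28, low effort → 20.
Healthy (assigned high effort): low effort: 20 − 0 = 20; medium effort: 28 − 1 = 27; high effort: 34 − 2 = 32. Healthy stays.
Middling (assigned medium effort): low effort: 20 − 0 = 20; medium effort: 28 − 7 = 21; high effort: 34 − 14 = 20. Middling stays.
Unhealthy (assigned low effort): low effort: 20 − 0 = 20; medium effort: 28 − 12 = 16; high effort: 34 − 24 = 10. Unhealthy stays.
Every type prefers its assigned level; separation holds.

Yes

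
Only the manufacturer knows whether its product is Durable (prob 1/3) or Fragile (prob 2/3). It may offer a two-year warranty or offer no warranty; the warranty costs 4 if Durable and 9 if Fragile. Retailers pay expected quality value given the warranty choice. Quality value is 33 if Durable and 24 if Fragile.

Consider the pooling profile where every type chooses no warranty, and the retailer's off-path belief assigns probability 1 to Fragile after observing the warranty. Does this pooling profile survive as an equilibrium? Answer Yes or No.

Yes

On path, the retailer holds the prior and pays 1/3·33 + 2/3·24 = 27. Off path (the warranty), believing Fragile, it pays 24.
Durable: no warranty nets 27; the warranty nets 24 − 4 = 20. Durable stays.
Fragile: no warranty nets 27; the warranty nets 24 − 9 = 15. Fragile stays.
No type deviates, so pooling is sustained.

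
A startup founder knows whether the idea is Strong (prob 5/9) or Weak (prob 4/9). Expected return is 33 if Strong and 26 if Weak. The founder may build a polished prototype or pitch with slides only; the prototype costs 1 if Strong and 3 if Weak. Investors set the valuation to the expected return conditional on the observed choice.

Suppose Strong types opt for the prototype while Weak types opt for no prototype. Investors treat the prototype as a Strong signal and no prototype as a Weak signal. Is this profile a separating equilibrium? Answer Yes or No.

No

Under these beliefs, the prototype earns valuation 33 and no prototype earns valuation 26.
Strong: the prototype nets 33 − 1 = 32; no prototype nets 26. Strong prefers the prototype.
Weak: the prototype nets 33 − 3 = 30; no prototype nets 26. Weak would deviate to the prototype.
Weak has a profitable deviation, so the profile is not an equilibrium.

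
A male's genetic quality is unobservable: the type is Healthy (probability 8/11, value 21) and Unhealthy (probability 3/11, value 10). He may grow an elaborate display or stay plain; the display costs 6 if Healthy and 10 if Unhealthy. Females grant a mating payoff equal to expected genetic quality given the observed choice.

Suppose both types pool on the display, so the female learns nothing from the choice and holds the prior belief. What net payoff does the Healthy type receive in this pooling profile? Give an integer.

Pooled mating payoff = 8/11·21 + 3/11·10 = 18.
Healthy pays cost 6 for the display, so net payoff = 18 − 6 = 12.

12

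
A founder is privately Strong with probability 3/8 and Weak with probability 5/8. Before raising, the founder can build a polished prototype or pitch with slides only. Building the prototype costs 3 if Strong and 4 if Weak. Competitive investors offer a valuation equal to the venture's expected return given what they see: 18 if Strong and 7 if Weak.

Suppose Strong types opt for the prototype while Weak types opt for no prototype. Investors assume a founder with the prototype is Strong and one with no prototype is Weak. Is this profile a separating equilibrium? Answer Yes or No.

No

Under these beliefs, the prototype earns valuation 18 and no prototype earns valuation 7.
Strong: the prototype nets 18 − 3 = 15; no prototype nets 7. Strong prefers the prototype.
Weak: the prototype nets 18 − 4 = 14; no prototype nets 7. Weak would deviate to the prototype.
Weak has a profitable deviation, so the profile is not an equilibrium.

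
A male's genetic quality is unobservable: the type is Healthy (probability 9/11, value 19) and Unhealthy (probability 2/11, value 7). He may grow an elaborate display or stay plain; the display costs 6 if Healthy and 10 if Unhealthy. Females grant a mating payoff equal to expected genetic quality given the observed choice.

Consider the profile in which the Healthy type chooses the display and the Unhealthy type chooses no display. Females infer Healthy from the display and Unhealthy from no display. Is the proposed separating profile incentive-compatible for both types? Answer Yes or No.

Under these beliefs, the display earns mating payoff 19 and no display earns mating payoff 7.
Healthy: the display nets 19 − 6 = 13; no display nets 7. Healthy prefers the display.
Unhealthy: the display nets 19 − 10 = 9; no display nets 7. Unhealthy would deviate to the display.
Unhealthy has a profitable deviation, so the profile is not an equilibrium.

No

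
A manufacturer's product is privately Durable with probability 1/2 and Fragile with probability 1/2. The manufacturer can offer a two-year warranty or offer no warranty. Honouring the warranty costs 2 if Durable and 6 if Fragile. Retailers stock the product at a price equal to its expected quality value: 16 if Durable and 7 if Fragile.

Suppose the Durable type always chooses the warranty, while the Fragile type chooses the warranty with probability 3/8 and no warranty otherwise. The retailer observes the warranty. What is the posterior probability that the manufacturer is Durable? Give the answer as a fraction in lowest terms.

8/11

P(the warranty) = (1/2)·1 + (1/2)·(3/8) = 11/16.
By Bayes' rule, P(Durable | the warranty) = (1/2) / (11/16) = 8/11.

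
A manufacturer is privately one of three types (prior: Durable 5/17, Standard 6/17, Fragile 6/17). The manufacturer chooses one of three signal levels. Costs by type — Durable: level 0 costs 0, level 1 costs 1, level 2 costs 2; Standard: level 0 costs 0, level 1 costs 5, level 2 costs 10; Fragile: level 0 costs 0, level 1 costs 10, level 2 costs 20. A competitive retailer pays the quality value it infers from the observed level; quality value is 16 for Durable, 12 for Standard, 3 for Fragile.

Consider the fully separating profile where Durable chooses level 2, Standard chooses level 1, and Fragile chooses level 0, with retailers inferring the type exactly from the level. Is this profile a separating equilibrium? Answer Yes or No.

Yes

Separating prices: level 2 → 16, level 1 → 12, level 0 → 3.
Durable (assigned level 2): level 0: 3 − 0 = 3; level 1: 12 − 1 = 11; level 2: 16 − 2 = 14. Durable stays.
Standard (assigned level 1): level 0: 3 − 0 = 3; level 1: 12 − 5 = 7; level 2: 16 − 10 = 6. Standard stays.
Fragile (assigned level 0): level 0: 3 − 0 = 3; level 1: 12 − 10 = 2; level 2: 16 − 20 = -4. Fragile stays.
Every type prefers its assigned level; separation holds.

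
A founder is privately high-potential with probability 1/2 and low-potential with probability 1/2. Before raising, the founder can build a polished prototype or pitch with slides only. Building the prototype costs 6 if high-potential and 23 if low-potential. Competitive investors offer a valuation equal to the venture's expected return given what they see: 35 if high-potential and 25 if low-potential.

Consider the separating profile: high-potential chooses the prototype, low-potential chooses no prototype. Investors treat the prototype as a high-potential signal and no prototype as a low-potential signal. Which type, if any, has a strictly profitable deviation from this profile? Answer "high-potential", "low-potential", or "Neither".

Neither

The prototype pays 35; no prototype pays 25.
high-potential: assigned the prototype, nets 35 − 6 = 29; deviating to no prototype nets 25.
low-potential: assigned no prototype, nets 25; deviating to the prototype nets 35 − 23 = 12.
Both types strictly prefer their assigned action; no profitable deviation.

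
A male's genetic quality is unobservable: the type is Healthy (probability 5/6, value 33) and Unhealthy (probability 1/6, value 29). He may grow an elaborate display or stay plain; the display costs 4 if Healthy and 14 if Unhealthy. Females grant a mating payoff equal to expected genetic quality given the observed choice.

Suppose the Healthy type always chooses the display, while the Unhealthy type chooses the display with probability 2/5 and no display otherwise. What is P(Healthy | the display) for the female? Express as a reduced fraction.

25/27

P(the display) = (5/6)·1 + (1/6)·(2/5) = 9/10.
By Bayes' rule, P(Healthy | the display) = (5/6) / (9/10) = 25/27.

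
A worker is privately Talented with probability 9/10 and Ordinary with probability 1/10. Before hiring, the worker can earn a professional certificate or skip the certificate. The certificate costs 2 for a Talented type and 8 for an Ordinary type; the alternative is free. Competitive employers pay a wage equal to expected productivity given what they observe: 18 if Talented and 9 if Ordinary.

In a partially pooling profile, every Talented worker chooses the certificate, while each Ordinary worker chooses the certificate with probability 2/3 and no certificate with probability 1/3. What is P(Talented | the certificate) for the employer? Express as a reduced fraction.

27/29

P(the certificate) = (9/10)·1 + (1/10)·(2/3) = 29/30.
By Bayes' rule, P(Talented | the certificate) = (9/10) / (29/30) = 27/29.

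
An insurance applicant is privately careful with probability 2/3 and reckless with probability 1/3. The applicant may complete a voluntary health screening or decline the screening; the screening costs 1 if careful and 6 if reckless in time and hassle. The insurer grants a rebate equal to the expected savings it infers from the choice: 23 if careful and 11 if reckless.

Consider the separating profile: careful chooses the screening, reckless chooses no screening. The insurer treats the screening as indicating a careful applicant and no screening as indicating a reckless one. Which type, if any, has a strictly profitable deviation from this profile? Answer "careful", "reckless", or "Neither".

The screening pays 23; no screening pays 11.
careful: assigned the screening, nets 23 − 1 = 22; deviating to no screening nets 11.
reckless: assigned no screening, nets 11; deviating to the screening nets 23 − 6 = 17.
The reckless type gains 6 by deviating.

reckless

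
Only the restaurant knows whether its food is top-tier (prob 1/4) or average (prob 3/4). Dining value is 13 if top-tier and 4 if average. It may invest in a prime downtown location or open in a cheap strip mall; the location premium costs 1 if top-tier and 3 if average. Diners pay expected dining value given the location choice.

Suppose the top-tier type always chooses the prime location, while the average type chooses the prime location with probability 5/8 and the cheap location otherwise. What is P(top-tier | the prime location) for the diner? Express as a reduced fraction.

8/23

P(the prime location) = (1/4)·1 + (3/4)·(5/8) = 23/32.
By Bayes' rule, P(top-tier | the prime location) = (1/4) / (23/32) = 8/23.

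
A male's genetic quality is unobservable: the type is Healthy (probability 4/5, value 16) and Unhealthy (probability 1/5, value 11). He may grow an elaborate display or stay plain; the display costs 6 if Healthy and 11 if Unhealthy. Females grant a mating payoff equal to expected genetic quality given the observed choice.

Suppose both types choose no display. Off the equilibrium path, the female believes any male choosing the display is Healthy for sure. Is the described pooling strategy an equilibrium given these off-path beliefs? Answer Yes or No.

On path, the female holds the prior and pays 4/5·16 + 1/5·11 = 15. Off path (the display), believing Healthy, it pays 16.
Healthy: no display nets 15; the display nets 16 − 6 = 10. Healthy stays.
Unhealthy: no display nets 15; the display nets 16 − 11 = 5. Unhealthy stays.
No type deviates, so pooling is sustained.

Yes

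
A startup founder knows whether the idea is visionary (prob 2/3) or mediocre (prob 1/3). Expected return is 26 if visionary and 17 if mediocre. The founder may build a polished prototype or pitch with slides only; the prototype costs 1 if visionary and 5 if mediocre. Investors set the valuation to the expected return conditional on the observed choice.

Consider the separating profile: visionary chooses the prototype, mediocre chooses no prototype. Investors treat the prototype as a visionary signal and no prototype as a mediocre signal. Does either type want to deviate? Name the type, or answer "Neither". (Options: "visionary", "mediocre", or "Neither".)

mediocre

The prototype pays 26; no prototype pays 17.
visionary: assigned the prototype, nets 26 − 1 = 25; deviating to no prototype nets 17.
mediocre: assigned no prototype, nets 17; deviating to the prototype nets 26 − 5 = 21.
The mediocre type gains 4 by deviating.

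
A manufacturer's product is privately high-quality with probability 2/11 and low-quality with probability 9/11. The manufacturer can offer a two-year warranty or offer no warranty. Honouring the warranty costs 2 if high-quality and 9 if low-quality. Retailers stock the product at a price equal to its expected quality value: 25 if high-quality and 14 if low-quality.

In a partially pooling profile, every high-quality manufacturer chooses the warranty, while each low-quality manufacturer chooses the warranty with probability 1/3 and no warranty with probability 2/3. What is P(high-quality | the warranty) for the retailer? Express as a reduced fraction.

2/5

P(the warranty) = (2/11)·1 + (9/11)·(1/3) = 5/11.
By Bayes' rule, P(high-quality | the warranty) = (2/11) / (5/11) = 2/5.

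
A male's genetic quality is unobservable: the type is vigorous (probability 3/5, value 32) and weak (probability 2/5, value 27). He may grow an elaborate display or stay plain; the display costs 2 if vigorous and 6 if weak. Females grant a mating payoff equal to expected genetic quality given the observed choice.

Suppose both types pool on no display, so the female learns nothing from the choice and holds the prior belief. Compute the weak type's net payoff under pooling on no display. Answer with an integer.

30

Pooled mating payoff = 3/5·32 + 2/5·27 = 30.
weak pays no cost for no display, so net payoff = 30.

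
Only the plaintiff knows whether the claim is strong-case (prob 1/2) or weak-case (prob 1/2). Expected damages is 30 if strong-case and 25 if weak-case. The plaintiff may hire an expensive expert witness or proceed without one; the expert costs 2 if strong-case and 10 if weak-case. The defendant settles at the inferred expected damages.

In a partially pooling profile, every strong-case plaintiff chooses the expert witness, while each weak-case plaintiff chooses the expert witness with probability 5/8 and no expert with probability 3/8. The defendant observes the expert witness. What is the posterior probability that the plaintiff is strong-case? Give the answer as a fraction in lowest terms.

P(the expert witness) = (1/2)·1 + (1/2)·(5/8) = 13/16.
By Bayes' rule, P(strong-case | the expert witness) = (1/2) / (13/16) = 8/13.

8/13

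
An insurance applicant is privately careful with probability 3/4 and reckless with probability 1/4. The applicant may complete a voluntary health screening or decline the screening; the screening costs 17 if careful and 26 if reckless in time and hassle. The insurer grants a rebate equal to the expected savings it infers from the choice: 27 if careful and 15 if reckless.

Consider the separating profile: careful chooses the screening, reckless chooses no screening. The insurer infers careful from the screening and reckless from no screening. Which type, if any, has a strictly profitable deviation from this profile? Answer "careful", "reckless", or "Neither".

careful

The screening pays 27; no screening pays 15.
careful: assigned the screening, nets 27 − 17 = 10; deviating to no screening nets 15.
reckless: assigned no screening, nets 15; deviating to the screening nets 27 − 26 = 1.
The careful type gains 5 by deviating.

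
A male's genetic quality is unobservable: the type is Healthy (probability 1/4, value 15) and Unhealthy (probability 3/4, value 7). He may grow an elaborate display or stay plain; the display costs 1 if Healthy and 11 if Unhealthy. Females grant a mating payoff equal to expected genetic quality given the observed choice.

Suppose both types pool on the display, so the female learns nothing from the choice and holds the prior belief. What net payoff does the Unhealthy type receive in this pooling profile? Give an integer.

Pooled mating payoff = 1/4·15 + 3/4·7 = 9.
Unhealthy pays cost 11 for the display, so net payoff = 9 − 11 = -2.

-2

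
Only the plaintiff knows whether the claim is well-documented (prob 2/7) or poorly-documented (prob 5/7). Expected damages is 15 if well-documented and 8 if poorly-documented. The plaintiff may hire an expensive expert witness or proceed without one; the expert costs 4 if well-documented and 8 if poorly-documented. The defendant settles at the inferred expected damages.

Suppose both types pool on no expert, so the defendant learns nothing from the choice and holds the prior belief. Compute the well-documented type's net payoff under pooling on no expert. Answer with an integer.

10

Pooled settlement = 2/7·15 + 5/7·8 = 10.
well-documented pays no cost for no expert, so net payoff = 10.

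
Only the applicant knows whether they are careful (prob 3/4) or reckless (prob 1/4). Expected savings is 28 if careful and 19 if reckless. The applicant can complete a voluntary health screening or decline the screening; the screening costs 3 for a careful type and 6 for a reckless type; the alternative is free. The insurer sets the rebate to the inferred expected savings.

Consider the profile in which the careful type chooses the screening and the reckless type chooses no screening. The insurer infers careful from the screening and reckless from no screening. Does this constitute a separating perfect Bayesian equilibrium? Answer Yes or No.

No

Under these beliefs, the screening earns rebate 28 and no screening earns rebate 19.
careful: the screening nets 28 − 3 = 25; no screening nets 19. careful prefers the screening.
reckless: the screening nets 28 − 6 = 22; no screening nets 19. reckless would deviate to the screening.
reckless has a profitable deviation, so the profile is not an equilibrium.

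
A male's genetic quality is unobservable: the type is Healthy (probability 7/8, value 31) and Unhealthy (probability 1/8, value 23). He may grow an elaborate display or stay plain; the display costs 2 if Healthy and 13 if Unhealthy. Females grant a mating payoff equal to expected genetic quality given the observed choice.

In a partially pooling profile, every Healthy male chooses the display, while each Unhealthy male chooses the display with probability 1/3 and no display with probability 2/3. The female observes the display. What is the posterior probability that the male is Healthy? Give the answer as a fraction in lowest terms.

21/22

P(the display) = (7/8)·1 + (1/8)·(1/3) = 11/12.
By Bayes' rule, P(Healthy | the display) = (7/8) / (11/12) = 21/22.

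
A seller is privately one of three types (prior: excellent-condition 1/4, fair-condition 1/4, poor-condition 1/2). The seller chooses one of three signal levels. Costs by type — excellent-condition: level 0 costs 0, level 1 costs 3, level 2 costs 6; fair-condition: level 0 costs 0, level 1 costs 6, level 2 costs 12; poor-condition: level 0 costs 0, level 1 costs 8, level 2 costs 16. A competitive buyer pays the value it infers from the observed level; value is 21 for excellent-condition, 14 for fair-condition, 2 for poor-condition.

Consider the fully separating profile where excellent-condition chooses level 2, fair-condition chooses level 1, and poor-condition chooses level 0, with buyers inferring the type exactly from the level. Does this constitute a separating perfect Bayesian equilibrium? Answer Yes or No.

Separating prices: level 2 → 21, level 1 → 14, level 0 → 2.
excellent-condition (assigned level 2): level 0: 2 − 0 = 2; level 1: 14 − 3 = 11; level 2: 21 − 6 = 15. excellent-condition stays.
fair-condition (assigned level 1): level 0: 2 − 0 = 2; level 1: 14 − 6 = 8; level 2: 21 − 12 = 9. fair-condition prefers level 2.
poor-condition (assigned level 0): level 0: 2 − 0 = 2; level 1: 14 − 8 = 6; level 2: 21 − 16 = 5. poor-condition prefers level 1.
At least one type deviates; the separating profile fails.

No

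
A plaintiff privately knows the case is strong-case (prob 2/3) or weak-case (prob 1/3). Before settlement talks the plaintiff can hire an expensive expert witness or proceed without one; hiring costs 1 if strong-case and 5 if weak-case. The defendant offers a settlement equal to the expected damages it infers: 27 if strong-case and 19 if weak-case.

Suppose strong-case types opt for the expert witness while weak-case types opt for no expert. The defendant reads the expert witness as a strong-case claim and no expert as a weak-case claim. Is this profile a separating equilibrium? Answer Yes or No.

Under these beliefs, the expert witness earns settlement 27 and no expert earns settlement 19.
strong-case: the expert witness nets 27 − 1 = 26; no expert nets 19. strong-case prefers the expert witness.
weak-case: the expert witness nets 27 − 5 = 22; no expert nets 19. weak-case would deviate to the expert witness.
weak-case has a profitable deviation, so the profile is not an equilibrium.

No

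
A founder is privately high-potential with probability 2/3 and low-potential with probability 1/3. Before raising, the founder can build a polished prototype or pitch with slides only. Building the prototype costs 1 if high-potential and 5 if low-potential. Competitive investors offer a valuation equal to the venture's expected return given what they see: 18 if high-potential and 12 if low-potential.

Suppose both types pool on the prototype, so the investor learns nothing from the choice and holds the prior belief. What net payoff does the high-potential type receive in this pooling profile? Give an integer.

15

Pooled valuation = 2/3·18 + 1/3·12 = 16.
high-potential pays cost 1 for the prototype, so net payoff = 16 − 1 = 15.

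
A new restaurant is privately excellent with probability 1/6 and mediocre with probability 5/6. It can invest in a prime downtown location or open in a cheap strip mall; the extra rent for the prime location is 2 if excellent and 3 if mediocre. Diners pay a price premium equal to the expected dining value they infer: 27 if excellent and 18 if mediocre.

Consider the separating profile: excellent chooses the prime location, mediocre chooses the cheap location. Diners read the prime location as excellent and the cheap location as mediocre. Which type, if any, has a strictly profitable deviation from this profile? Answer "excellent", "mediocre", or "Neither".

mediocre

The prime location pays 27; the cheap location pays 18.
excellent: assigned the prime location, nets 27 − 2 = 25; deviating to the cheap location nets 18.
mediocre: assigned the cheap location, nets 18; deviating to the prime location nets 27 − 3 = 24.
The mediocre type gains 6 by deviating.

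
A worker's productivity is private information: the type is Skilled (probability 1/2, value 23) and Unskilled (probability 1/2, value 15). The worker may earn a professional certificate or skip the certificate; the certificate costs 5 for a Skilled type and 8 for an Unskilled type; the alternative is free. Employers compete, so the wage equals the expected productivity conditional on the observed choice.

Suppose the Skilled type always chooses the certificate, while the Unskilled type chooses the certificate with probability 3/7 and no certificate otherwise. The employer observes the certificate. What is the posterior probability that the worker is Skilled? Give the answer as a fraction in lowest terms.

P(the certificate) = (1/2)·1 + (1/2)·(3/7) = 5/7.
By Bayes' rule, P(Skilled | the certificate) = (1/2) / (5/7) = 7/10.

7/10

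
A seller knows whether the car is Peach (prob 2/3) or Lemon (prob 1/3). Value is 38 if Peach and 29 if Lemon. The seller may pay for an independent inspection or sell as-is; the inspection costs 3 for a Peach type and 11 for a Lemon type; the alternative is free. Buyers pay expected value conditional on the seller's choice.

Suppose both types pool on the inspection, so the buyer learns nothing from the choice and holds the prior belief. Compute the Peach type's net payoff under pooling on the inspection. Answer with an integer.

Pooled price = 2/3·38 + 1/3·29 = 35.
Peach pays cost 3 for the inspection, so net payoff = 35 − 3 = 32.

32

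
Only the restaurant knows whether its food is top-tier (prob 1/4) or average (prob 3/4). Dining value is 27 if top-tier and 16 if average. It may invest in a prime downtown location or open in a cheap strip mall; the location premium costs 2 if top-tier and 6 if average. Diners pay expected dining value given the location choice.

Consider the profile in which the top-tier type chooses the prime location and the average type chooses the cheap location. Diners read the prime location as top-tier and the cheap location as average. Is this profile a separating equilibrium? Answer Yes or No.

Under these beliefs, the prime location earns price premium 27 and the cheap location earns price premium 16.
top-tier: the prime location nets 27 − 2 = 25; the cheap location nets 16. top-tier prefers the prime location.
average: the prime location nets 27 − 6 = 21; the cheap location nets 16. average would deviate to the prime location.
average has a profitable deviation, so the profile is not an equilibrium.

No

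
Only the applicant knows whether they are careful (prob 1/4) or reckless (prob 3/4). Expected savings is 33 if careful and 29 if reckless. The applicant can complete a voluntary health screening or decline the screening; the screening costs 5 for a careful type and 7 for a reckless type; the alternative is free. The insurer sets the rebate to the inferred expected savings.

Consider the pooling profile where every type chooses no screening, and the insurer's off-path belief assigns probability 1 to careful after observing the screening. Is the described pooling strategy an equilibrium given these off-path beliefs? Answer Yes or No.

Yes

On path, the insurer holds the prior and pays 1/4·33 + 3/4·29 = 30. Off path (the screening), believing careful, it pays 33.
careful: no screening nets 30; the screening nets 33 − 5 = 28. careful stays.
reckless: no screening nets 30; the screening nets 33 − 7 = 26. reckless stays.
No type deviates, so pooling is sustained.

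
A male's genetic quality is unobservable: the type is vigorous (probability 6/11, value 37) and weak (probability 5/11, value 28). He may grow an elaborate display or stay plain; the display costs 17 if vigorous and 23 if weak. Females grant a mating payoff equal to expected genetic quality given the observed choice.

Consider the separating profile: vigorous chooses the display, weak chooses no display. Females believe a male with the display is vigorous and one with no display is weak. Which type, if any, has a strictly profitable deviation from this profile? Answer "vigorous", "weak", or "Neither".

The display pays 37; no display pays 28.
vigorous: assigned the display, nets 37 − 17 = 20; deviating to no display nets 28.
weak: assigned no display, nets 28; deviating to the display nets 37 − 23 = 14.
The vigorous type gains 8 by deviating.

vigorous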